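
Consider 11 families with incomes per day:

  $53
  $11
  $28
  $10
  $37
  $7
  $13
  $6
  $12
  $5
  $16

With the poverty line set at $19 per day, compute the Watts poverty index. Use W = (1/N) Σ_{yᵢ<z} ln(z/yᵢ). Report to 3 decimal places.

Below the line: $5, $6, $7, $10, $11, $12, $13, $16 (q = 8 of N = 11).
ln(z/y) terms: ln(19/5) = 1.3350; ln(19/6) = 1.1527; ln(19/7) = 0.9985; ln(19/10) = 0.6419; ln(19/11) = 0.5465; ln(19/12) = 0.4595; ln(19/13) = 0.3795; ln(19/16) = 0.1719.
W = 5.685479 / 11 = 0.517.

0.517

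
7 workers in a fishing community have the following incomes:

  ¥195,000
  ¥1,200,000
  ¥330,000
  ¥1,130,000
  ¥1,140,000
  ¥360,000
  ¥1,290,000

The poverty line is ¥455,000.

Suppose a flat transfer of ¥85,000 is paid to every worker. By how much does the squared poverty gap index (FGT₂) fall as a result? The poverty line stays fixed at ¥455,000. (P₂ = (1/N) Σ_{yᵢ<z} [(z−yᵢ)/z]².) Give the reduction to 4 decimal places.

0.0414

Before: below the line — ¥195,000, ¥330,000, ¥360,000; squared poverty gap index (FGT₂) = 0.063657.
After the ¥85,000 transfer: below the line — ¥280,000, ¥415,000, ¥445,000; squared poverty gap index (FGT₂) = 0.022306.
Reduction = 0.063657 − 0.022306 = 0.0414.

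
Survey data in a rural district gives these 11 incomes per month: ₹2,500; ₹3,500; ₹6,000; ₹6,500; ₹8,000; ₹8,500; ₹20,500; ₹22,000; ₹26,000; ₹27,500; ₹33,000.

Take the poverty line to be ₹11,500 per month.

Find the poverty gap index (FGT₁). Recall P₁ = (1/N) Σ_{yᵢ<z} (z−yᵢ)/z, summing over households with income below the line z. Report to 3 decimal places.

0.269

Below the line: ₹2,500, ₹3,500, ₹6,000, ₹6,500, ₹8,000, ₹8,500 (q = 6 of N = 11).
Normalized shortfalls: (11500−2500)/11500 = 0.7826; (11500−3500)/11500 = 0.6957; (11500−6000)/11500 = 0.4783; (11500−6500)/11500 = 0.4348; (11500−8000)/11500 = 0.3043; (11500−8500)/11500 = 0.2609.
Sum of shortfalls = 2.956522; P₁ averages over all N: 2.956522 / 11 = 0.269.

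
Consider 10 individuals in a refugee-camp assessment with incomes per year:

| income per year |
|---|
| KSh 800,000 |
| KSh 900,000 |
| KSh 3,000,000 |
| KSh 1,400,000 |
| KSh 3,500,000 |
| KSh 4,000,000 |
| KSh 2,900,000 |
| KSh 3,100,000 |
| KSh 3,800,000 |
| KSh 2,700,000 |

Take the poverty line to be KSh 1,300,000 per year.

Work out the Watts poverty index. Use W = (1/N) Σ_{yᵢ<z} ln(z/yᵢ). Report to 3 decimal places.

Poor units: KSh 800,000, KSh 900,000 (q = 2 of N = 10).
Log gaps: ln(1300000/800000) = 0.4855; ln(1300000/900000) = 0.3677.
W = 0.853233 / 10 = 0.085.

0.085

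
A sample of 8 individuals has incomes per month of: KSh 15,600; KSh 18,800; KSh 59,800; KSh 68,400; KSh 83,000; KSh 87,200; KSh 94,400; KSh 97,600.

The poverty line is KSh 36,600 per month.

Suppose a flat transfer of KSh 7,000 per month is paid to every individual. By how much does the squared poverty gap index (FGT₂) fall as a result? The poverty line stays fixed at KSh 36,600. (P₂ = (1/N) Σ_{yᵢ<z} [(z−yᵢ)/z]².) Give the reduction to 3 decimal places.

0.042

Before: below the line — KSh 15,600, KSh 18,800; squared poverty gap index (FGT₂) = 0.07072.
After the KSh 7,000 transfer: below the line — KSh 22,600, KSh 25,800; squared poverty gap index (FGT₂) = 0.02917.
Reduction = 0.07072 − 0.02917 = 0.042.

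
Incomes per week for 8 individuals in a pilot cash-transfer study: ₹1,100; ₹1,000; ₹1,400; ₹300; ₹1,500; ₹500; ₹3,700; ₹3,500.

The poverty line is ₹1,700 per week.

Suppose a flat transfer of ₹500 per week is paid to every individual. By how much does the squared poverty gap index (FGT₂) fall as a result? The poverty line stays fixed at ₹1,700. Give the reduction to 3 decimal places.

Before: below the line — ₹300, ₹500, ₹1,000, ₹1,100, ₹1,400, ₹1,500; squared poverty gap index (FGT₂) = 0.18945.
After the ₹500 transfer: below the line — ₹800, ₹1,000, ₹1,500, ₹1,600; squared poverty gap index (FGT₂) = 0.05839.
Reduction = 0.18945 − 0.05839 = 0.131.

0.131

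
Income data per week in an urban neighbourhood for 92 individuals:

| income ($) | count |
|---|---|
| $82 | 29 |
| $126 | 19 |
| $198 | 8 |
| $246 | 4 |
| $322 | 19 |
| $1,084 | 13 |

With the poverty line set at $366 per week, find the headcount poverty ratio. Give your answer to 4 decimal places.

0.8587

79 of the 92 individuals have income below $366.
H = 79/92 = 0.8587.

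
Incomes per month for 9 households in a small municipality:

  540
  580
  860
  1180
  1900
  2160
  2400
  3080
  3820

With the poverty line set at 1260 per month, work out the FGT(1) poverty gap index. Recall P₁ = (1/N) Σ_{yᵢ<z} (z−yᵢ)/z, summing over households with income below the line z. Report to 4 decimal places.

Below z: 540, 580, 860, 1180 (q = 4 of N = 9).
Relative gaps: (1260−540)/1260 = 0.5714; (1260−580)/1260 = 0.5397; (1260−860)/1260 = 0.3175; (1260−1180)/1260 = 0.0635.
Σ = 1.492063. Dividing by the full population N = 9 gives P₁ = 0.1658.

0.1658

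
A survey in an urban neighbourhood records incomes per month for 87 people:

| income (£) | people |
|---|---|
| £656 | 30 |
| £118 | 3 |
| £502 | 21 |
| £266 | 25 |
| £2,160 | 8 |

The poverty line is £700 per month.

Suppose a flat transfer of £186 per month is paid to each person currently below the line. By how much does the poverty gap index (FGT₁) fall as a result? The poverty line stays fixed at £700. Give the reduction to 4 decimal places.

Before: below the line — 3×£118, 25×£266, 21×£502, 30×£656; poverty gap index (FGT₁) = 0.296782.
After the £186 transfer: below the line — 3×£304, 25×£452, 21×£688; poverty gap index (FGT₁) = 0.125452.
Reduction = 0.296782 − 0.125452 = 0.1713.

0.1713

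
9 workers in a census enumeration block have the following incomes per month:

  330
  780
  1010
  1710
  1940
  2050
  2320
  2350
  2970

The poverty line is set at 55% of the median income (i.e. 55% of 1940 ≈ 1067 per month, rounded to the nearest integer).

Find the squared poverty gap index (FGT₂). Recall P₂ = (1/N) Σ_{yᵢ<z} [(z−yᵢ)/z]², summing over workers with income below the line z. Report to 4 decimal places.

Poor units: 330, 780, 1010 (q = 3 of N = 9).
Normalized shortfalls: (1067−330)/1067 = 0.6907; (1067−780)/1067 = 0.2690; (1067−1010)/1067 = 0.0534.
Squared: 0.4771; 0.0723; 0.0029.
Sum = 0.552300; P₂ = 0.552300 / 9 = 0.0614.

0.0614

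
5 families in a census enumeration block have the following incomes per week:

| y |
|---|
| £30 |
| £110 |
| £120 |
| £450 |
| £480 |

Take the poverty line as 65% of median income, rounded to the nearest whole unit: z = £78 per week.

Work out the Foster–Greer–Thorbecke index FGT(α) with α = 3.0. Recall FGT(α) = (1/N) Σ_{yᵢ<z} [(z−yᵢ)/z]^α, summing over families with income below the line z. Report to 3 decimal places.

Below the line: £30 (q = 1 of N = 5).
Normalized shortfalls: (78−30)/78 = 0.6154.
Raised to α = 3.0: 0.23305.
Sum = 0.233045; FGT(3.0) = 0.233045 / 5 = 0.047.

0.047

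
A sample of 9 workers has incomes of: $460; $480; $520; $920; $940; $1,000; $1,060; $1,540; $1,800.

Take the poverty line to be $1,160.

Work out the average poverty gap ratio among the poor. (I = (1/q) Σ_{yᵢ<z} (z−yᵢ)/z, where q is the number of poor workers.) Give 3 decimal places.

0.337

Below z: $460, $480, $520, $920, $940, $1,000, $1,060 (q = 7 of N = 9).
Relative gaps: 0.6034, 0.5862, 0.5517, 0.2069, 0.1897, 0.1379, 0.0862; sum = 2.362069.
The income-gap ratio divides by q (the poor only): 2.362069 / 7 = 0.337.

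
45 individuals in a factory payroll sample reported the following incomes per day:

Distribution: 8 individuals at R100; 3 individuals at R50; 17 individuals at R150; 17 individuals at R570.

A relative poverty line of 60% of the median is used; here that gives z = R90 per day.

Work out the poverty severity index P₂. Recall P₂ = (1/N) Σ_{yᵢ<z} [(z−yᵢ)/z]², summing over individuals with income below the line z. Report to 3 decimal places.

Poor units: 3×R50 (q = 3 of N = 45).
Relative gaps: (90−50)/90 = 0.4444 (×3).
Squared: 0.1975 (×3).
Sum = 0.592593; P₂ = 0.592593 / 45 = 0.013.

0.013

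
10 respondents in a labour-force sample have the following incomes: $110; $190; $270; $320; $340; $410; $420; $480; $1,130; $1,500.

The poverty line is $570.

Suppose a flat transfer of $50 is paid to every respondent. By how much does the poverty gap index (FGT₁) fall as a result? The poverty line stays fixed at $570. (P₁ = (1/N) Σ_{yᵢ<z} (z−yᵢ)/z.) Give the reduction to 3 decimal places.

Before: below the line — $110, $190, $270, $320, $340, $410, $420, $480; poverty gap index (FGT₁) = 0.35439.
After the $50 transfer: below the line — $160, $240, $320, $370, $390, $460, $470, $530; poverty gap index (FGT₁) = 0.28421.
Reduction = 0.35439 − 0.28421 = 0.070.

0.070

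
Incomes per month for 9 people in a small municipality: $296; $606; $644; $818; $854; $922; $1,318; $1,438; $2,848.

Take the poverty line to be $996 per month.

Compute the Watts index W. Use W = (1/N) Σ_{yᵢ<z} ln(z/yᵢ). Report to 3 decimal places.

0.286

Below z: $296, $606, $644, $818, $854, $922 (q = 6 of N = 9).
ln(z/y) terms: ln(996/296) = 1.2134; ln(996/606) = 0.4969; ln(996/644) = 0.4360; ln(996/818) = 0.1969; ln(996/854) = 0.1538; ln(996/922) = 0.0772.
W = 2.574207 / 9 = 0.286.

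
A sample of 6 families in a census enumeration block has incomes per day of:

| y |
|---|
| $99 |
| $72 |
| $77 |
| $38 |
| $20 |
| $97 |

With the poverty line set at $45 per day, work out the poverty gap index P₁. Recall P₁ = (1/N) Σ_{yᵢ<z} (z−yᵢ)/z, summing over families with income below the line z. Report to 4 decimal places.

0.1185

Incomes under z: $20, $38 (q = 2 of N = 6).
Gap ratios (z−y)/z: (45−20)/45 = 0.5556; (45−38)/45 = 0.1556.
Σ = 0.711111. Dividing by the full population N = 6 gives P₁ = 0.1185.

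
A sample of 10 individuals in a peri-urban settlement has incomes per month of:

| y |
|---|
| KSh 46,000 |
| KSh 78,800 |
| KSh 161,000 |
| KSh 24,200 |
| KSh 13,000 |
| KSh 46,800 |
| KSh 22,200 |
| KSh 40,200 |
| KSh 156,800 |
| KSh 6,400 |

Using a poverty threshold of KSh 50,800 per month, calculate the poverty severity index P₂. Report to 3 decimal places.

0.197

Poor units: KSh 6,400, KSh 13,000, KSh 22,200, KSh 24,200, KSh 40,200, KSh 46,000, KSh 46,800 (q = 7 of N = 10).
Gap ratios (z−y)/z: (50800−6400)/50800 = 0.8740; (50800−13000)/50800 = 0.7441; (50800−22200)/50800 = 0.5630; (50800−24200)/50800 = 0.5236; (50800−40200)/50800 = 0.2087; (50800−46000)/50800 = 0.0945; (50800−46800)/50800 = 0.0787.
Squared: 0.7639; 0.5537; 0.3170; 0.2742; 0.0435; 0.0089; 0.0062.
Sum = 1.967388; P₂ = 1.967388 / 10 = 0.197.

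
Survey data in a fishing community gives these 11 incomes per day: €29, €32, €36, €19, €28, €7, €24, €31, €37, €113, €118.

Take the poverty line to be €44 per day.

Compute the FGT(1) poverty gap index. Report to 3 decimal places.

Below the line: €7, €19, €24, €28, €29, €31, €32, €36, €37 (q = 9 of N = 11).
Shortfall ratios: (44−7)/44 = 0.8409; (44−19)/44 = 0.5682; (44−24)/44 = 0.4545; (44−28)/44 = 0.3636; (44−29)/44 = 0.3409; (44−31)/44 = 0.2955; (44−32)/44 = 0.2727; (44−36)/44 = 0.1818; (44−37)/44 = 0.1591.
Σ = 3.477273. Dividing by the full population N = 11 gives P₁ = 0.316.

0.316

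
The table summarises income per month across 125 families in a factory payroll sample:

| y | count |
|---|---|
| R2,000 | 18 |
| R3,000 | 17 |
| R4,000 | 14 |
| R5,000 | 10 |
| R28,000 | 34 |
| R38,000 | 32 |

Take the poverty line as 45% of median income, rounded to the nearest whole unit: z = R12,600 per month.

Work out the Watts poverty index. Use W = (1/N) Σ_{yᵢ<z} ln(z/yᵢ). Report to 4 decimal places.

0.6627

Incomes under z: 18×R2,000, 17×R3,000, 14×R4,000, 10×R5,000 (q = 59 of N = 125).
Log shortfalls: ln(12600/2000) = 1.8405 (×18); ln(12600/3000) = 1.4351 (×17); ln(12600/4000) = 1.1474 (×14); ln(12600/5000) = 0.9243 (×10).
W = 82.832554 / 125 = 0.6627.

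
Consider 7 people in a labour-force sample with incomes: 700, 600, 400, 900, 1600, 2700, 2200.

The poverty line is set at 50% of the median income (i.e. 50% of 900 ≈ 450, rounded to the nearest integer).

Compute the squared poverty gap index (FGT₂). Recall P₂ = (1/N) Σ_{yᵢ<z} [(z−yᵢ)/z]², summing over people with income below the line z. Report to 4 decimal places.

0.0018

Poor units: 400 (q = 1 of N = 7).
Gap ratios (z−y)/z: (450−400)/450 = 0.1111.
Squared: 0.0123.
Sum = 0.012346; P₂ = 0.012346 / 7 = 0.0018.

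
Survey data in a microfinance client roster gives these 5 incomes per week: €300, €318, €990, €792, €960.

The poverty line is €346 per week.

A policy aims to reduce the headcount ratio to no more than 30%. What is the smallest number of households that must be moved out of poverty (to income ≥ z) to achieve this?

2 of the 5 households are poor, so H = 2/5 = 0.400.
A headcount ratio of at most 30% allows at most ⌊0.30 × 5⌋ = 1 poor households.
So at least 2 − 1 = 1 must be lifted.

1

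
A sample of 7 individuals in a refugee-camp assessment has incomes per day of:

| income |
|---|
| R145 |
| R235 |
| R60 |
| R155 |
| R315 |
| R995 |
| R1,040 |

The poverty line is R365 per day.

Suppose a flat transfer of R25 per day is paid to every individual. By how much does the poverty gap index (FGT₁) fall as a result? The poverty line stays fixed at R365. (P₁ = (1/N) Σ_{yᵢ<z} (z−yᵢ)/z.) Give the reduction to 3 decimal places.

0.049

Before: below the line — R60, R145, R155, R235, R315; poverty gap index (FGT₁) = 0.35812.
After the R25 transfer: below the line — R85, R170, R180, R260, R340; poverty gap index (FGT₁) = 0.30920.
Reduction = 0.35812 − 0.30920 = 0.049.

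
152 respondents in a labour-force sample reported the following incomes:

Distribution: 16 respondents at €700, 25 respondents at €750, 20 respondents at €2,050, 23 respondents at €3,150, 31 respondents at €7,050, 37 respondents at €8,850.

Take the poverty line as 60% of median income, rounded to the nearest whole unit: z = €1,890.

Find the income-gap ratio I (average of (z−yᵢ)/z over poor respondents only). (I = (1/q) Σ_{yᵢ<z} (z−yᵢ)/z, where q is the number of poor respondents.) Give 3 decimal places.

0.613

Below z: 16×€700, 25×€750 (q = 41 of N = 152).
Relative gaps: 0.6296 (×16), 0.6032 (×25); sum = 25.153439.
I averages over the q = 41 poor units only: 25.153439 / 41 = 0.613.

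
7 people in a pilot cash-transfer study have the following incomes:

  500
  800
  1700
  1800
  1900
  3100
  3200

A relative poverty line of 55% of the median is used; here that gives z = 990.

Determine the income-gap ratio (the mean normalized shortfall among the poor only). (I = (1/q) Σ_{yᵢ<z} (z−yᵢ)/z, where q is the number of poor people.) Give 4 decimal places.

Below z: 500, 800 (q = 2 of N = 7).
Relative gaps: 0.4949, 0.1919; sum = 0.686869.
The income-gap ratio divides by q (the poor only): 0.686869 / 2 = 0.3434.

0.3434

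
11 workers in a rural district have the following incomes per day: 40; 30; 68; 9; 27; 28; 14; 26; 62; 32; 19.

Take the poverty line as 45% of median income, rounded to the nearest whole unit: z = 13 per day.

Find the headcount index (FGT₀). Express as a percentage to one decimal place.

1 of the 11 workers have income below 13.
H = 1/11 = 9.1%.

9.1%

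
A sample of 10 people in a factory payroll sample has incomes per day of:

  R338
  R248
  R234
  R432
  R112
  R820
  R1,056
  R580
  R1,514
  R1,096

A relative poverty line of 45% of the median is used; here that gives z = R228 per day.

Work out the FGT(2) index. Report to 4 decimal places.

0.0259

Below z: R112 (q = 1 of N = 10).
Normalized shortfalls: (228−112)/228 = 0.5088.
Squared: 0.2588.
Sum = 0.258849; P₂ = 0.258849 / 10 = 0.0259.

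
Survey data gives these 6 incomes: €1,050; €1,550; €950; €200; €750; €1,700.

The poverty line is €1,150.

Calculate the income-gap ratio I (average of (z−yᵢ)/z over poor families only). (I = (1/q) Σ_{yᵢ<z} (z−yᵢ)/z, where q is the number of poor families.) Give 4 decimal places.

0.3587

Poor units: €200, €750, €950, €1,050 (q = 4 of N = 6).
Shortfall ratios (z−y)/z: 0.8261, 0.3478, 0.1739, 0.0870; sum = 1.434783.
The income-gap ratio divides by q (the poor only): 1.434783 / 4 = 0.3587.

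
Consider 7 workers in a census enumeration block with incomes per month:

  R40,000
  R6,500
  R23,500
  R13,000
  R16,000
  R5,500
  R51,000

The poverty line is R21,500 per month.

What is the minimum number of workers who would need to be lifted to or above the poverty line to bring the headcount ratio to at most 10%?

4 of the 7 workers are poor, so H = 4/7 = 0.571.
A headcount ratio of at most 10% allows at most ⌊0.10 × 7⌋ = 0 poor workers.
So at least 4 − 0 = 4 must be lifted.

4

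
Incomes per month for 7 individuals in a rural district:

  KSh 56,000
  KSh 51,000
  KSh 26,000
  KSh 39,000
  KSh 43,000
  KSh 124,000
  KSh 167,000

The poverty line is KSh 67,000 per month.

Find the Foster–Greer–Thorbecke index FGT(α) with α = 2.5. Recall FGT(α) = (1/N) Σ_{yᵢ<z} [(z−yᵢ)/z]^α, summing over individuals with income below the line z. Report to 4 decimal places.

0.0745

Poor units: KSh 26,000, KSh 39,000, KSh 43,000, KSh 51,000, KSh 56,000 (q = 5 of N = 7).
Relative gaps: (67000−26000)/67000 = 0.6119; (67000−39000)/67000 = 0.4179; (67000−43000)/67000 = 0.3582; (67000−51000)/67000 = 0.2388; (67000−56000)/67000 = 0.1642.
Raised to α = 2.5: 0.29294; 0.11290; 0.07680; 0.02787; 0.01092.
Sum = 0.521426; FGT(2.5) = 0.521426 / 7 = 0.0745.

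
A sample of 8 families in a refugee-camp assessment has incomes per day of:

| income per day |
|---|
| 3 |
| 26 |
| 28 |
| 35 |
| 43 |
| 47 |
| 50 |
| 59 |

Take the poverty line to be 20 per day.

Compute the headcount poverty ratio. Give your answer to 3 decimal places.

0.125

1 of the 8 families have income below 20.
H = 1/8 = 0.125.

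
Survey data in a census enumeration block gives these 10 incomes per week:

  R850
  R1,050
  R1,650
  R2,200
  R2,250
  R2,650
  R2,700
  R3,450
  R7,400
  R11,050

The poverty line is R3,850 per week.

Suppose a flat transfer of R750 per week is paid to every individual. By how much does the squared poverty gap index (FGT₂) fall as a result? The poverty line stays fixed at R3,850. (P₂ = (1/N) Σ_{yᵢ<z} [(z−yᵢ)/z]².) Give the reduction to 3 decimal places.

0.112

Before: below the line — R850, R1,050, R1,650, R2,200, R2,250, R2,650, R2,700, R3,450; squared poverty gap index (FGT₂) = 0.20162.
After the R750 transfer: below the line — R1,600, R1,800, R2,400, R2,950, R3,000, R3,400, R3,450; squared poverty gap index (FGT₂) = 0.08948.
Reduction = 0.20162 − 0.08948 = 0.112.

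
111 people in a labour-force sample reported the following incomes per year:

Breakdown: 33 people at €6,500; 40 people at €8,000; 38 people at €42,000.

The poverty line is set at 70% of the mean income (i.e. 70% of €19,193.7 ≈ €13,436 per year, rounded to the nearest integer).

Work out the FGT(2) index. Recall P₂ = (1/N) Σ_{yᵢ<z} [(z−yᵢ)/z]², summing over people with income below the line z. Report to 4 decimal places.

Poor units: 33×€6,500, 40×€8,000 (q = 73 of N = 111).
Gap ratios (z−y)/z: (13436−6500)/13436 = 0.5162 (×33); (13436−8000)/13436 = 0.4046 (×40).
Squared: 0.2665 (×33); 0.1637 (×40).
Sum = 15.341666; P₂ = 15.341666 / 111 = 0.1382.

0.1382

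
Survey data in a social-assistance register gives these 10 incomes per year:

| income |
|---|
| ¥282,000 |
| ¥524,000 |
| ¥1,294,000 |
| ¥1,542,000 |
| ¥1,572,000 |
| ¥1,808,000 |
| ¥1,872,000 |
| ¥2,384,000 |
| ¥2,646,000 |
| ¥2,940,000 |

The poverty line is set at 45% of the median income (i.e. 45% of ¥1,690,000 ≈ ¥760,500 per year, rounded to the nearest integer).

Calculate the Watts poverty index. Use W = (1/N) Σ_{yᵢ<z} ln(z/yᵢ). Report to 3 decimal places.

0.136

Poor units: ¥282,000, ¥524,000 (q = 2 of N = 10).
Log shortfalls: ln(760500/282000) = 0.9921; ln(760500/524000) = 0.3725.
W = 1.364553 / 10 = 0.136.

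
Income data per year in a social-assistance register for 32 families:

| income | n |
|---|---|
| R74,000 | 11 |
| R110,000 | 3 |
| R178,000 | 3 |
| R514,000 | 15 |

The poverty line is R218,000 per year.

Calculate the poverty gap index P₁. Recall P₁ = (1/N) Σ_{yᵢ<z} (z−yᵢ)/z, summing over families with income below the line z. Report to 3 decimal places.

0.291

Below the line: 11×R74,000, 3×R110,000, 3×R178,000 (q = 17 of N = 32).
Gap ratios (z−y)/z: (218000−74000)/218000 = 0.6606 (×11); (218000−110000)/218000 = 0.4954 (×3); (218000−178000)/218000 = 0.1835 (×3).
Sum of shortfalls = 9.302752; P₁ averages over all N: 9.302752 / 32 = 0.291.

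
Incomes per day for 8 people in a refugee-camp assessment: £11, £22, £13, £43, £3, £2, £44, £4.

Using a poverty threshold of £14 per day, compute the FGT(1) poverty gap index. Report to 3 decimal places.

0.330

Below the line: £2, £3, £4, £11, £13 (q = 5 of N = 8).
Relative gaps: (14−2)/14 = 0.8571; (14−3)/14 = 0.7857; (14−4)/14 = 0.7143; (14−11)/14 = 0.2143; (14−13)/14 = 0.0714.
Σ = 2.642857. Dividing by the full population N = 8 gives P₁ = 0.330.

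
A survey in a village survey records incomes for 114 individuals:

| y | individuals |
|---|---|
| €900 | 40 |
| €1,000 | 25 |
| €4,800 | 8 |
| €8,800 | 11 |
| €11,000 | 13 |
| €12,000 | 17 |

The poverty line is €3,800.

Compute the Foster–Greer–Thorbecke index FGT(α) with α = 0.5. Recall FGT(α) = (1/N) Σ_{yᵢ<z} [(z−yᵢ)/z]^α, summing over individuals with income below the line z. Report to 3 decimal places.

0.495

Incomes under z: 40×€900, 25×€1,000 (q = 65 of N = 114).
Relative gaps: (3800−900)/3800 = 0.7632 (×40); (3800−1000)/3800 = 0.7368 (×25).
Raised to α = 0.5: 0.87359 (×40); 0.85840 (×25).
Sum = 56.403440; FGT(0.5) = 56.403440 / 114 = 0.495.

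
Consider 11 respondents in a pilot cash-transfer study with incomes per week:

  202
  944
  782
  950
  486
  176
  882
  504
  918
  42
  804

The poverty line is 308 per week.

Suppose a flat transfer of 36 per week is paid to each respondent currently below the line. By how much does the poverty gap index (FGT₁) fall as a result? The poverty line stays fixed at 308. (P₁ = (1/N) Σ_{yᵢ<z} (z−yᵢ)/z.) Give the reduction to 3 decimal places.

Before: below the line — 42, 176, 202; poverty gap index (FGT₁) = 0.14876.
After the 36 transfer: below the line — 78, 212, 238; poverty gap index (FGT₁) = 0.11688.
Reduction = 0.14876 − 0.11688 = 0.032.

0.032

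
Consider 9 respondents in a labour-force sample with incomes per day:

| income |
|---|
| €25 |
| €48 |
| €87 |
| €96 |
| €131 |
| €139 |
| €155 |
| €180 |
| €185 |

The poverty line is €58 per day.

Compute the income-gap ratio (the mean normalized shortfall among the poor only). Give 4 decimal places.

0.3707

Below z: €25, €48 (q = 2 of N = 9).
Relative gaps: 0.5690, 0.1724; sum = 0.741379.
I averages over the q = 2 poor units only: 0.741379 / 2 = 0.3707.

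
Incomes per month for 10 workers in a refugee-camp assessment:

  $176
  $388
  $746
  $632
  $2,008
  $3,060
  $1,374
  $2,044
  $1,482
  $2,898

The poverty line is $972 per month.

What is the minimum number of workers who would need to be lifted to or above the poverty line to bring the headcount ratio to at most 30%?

4 of the 10 workers are poor, so H = 4/10 = 0.400.
A headcount ratio of at most 30% allows at most ⌊0.30 × 10⌋ = 3 poor workers.
So at least 4 − 3 = 1 must be lifted.

1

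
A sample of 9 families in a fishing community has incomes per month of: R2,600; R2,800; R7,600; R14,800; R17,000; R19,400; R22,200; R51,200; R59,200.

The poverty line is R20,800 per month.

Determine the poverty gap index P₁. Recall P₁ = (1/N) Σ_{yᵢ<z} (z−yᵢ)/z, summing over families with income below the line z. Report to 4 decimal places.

0.3237

Incomes under z: R2,600, R2,800, R7,600, R14,800, R17,000, R19,400 (q = 6 of N = 9).
Shortfall ratios: (20800−2600)/20800 = 0.8750; (20800−2800)/20800 = 0.8654; (20800−7600)/20800 = 0.6346; (20800−14800)/20800 = 0.2885; (20800−17000)/20800 = 0.1827; (20800−19400)/20800 = 0.0673.
Σ = 2.913462. Dividing by the full population N = 9 gives P₁ = 0.3237.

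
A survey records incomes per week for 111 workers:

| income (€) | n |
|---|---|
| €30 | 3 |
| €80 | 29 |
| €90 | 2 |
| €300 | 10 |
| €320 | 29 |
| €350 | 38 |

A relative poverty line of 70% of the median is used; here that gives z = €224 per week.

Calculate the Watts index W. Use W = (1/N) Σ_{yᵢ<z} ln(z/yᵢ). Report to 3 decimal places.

0.340

Incomes under z: 3×€30, 29×€80, 2×€90 (q = 34 of N = 111).
ln(z/y) terms: ln(224/30) = 2.0104 (×3); ln(224/80) = 1.0296 (×29); ln(224/90) = 0.9118 (×2).
W = 37.713982 / 111 = 0.340.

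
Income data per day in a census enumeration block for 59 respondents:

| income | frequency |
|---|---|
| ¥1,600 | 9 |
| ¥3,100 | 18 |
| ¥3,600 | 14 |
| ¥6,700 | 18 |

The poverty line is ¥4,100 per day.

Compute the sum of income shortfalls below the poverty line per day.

¥47,500

Below the line: 9×¥1,600, 18×¥3,100, 14×¥3,600 (q = 41 of N = 59).
Individual gaps: 9×(4100−1600) = 22500; 18×(4100−3100) = 18000; 14×(4100−3600) = 7000.
Aggregate gap = ¥47,500.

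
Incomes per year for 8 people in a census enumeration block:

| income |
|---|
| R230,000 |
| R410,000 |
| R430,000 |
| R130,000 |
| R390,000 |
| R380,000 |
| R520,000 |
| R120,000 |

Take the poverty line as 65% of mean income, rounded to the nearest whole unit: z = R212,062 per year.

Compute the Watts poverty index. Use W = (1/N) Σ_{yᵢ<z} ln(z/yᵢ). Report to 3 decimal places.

0.132

Poor units: R120,000, R130,000 (q = 2 of N = 8).
ln(z/y) terms: ln(212062/120000) = 0.5694; ln(212062/130000) = 0.4893.
W = 1.058731 / 8 = 0.132.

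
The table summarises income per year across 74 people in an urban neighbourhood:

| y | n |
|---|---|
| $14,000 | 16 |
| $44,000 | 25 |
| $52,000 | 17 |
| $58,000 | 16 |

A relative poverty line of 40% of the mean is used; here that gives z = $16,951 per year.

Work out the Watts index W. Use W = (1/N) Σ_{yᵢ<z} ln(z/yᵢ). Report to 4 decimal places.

Incomes under z: 16×$14,000 (q = 16 of N = 74).
ln(z/y) terms: ln(16951/14000) = 0.1913 (×16).
W = 3.060312 / 74 = 0.0414.

0.0414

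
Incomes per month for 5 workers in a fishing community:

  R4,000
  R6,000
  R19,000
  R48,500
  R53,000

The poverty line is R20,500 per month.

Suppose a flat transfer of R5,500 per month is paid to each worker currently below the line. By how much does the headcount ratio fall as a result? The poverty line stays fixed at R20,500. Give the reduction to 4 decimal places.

0.2000

Before: below the line — R4,000, R6,000, R19,000; headcount ratio = 0.600000.
After the R5,500 transfer: below the line — R9,500, R11,500; headcount ratio = 0.400000.
Reduction = 0.600000 − 0.400000 = 0.2000.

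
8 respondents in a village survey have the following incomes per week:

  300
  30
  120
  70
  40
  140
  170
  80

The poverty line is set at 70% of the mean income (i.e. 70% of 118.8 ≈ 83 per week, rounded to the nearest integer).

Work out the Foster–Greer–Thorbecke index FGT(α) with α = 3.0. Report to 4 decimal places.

Poor units: 30, 40, 70, 80 (q = 4 of N = 8).
Normalized shortfalls: (83−30)/83 = 0.6386; (83−40)/83 = 0.5181; (83−70)/83 = 0.1566; (83−80)/83 = 0.0361.
Raised to α = 3.0: 0.26037; 0.13905; 0.00384; 0.00005.
Sum = 0.403311; FGT(3.0) = 0.403311 / 8 = 0.0504.

0.0504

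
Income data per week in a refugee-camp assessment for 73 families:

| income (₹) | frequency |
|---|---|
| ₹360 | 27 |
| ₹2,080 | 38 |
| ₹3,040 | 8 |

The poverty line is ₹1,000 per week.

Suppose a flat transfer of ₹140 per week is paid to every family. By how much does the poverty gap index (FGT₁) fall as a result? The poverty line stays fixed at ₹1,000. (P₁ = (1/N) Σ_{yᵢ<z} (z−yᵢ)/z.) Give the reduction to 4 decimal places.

0.0518

Before: below the line — 27×₹360; poverty gap index (FGT₁) = 0.236712.
After the ₹140 transfer: below the line — 27×₹500; poverty gap index (FGT₁) = 0.184932.
Reduction = 0.236712 − 0.184932 = 0.0518.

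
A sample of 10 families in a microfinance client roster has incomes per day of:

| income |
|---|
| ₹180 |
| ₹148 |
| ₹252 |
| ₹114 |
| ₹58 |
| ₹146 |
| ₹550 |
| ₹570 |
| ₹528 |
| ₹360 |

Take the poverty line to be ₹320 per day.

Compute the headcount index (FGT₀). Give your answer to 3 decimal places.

0.600

6 of the 10 families have income below ₹320.
H = 6/10 = 0.600.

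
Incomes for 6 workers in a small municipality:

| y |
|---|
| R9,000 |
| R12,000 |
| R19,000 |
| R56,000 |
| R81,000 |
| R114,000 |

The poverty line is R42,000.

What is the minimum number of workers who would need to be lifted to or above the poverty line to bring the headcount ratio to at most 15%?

3

Currently q = 3 of N = 6 are below the line (H = 0.500).
A headcount ratio of at most 15% allows at most ⌊0.15 × 6⌋ = 0 poor workers.
So at least 3 − 0 = 3 must be lifted.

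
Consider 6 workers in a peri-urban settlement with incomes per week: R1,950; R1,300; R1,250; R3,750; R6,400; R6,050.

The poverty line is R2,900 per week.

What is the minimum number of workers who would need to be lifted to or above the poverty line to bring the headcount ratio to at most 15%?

Currently q = 3 of N = 6 are below the line (H = 0.500).
A headcount ratio of at most 15% allows at most ⌊0.15 × 6⌋ = 0 poor workers.
So at least 3 − 0 = 3 must be lifted.

3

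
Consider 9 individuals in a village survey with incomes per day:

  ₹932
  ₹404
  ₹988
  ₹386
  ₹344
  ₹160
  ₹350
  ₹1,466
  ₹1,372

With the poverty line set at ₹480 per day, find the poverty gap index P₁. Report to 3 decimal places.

0.175

Incomes under z: ₹160, ₹344, ₹350, ₹386, ₹404 (q = 5 of N = 9).
Normalized shortfalls: (480−160)/480 = 0.6667; (480−344)/480 = 0.2833; (480−350)/480 = 0.2708; (480−386)/480 = 0.1958; (480−404)/480 = 0.1583.
Σ = 1.575000. Dividing by the full population N = 9 gives P₁ = 0.175.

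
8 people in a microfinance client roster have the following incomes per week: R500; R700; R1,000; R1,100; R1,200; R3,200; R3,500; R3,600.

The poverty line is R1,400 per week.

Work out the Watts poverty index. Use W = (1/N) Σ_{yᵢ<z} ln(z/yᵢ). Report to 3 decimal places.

Below the line: R500, R700, R1,000, R1,100, R1,200 (q = 5 of N = 8).
Log shortfalls: ln(1400/500) = 1.0296; ln(1400/700) = 0.6931; ln(1400/1000) = 0.3365; ln(1400/1100) = 0.2412; ln(1400/1200) = 0.1542.
W = 2.454552 / 8 = 0.307.

0.307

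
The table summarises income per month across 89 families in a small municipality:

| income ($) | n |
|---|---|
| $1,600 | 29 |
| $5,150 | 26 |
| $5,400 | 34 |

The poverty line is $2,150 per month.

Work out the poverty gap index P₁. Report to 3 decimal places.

0.083

Below z: 29×$1,600 (q = 29 of N = 89).
Shortfall ratios: (2150−1600)/2150 = 0.2558 (×29).
Σ = 7.418605. Dividing by the full population N = 89 gives P₁ = 0.083.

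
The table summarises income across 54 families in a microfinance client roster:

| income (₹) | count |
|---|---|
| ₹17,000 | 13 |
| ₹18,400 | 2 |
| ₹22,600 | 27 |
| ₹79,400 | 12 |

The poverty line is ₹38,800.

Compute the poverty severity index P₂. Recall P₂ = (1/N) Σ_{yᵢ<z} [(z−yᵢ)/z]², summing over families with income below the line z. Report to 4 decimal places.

Incomes under z: 13×₹17,000, 2×₹18,400, 27×₹22,600 (q = 42 of N = 54).
Shortfall ratios: (38800−17000)/38800 = 0.5619 (×13); (38800−18400)/38800 = 0.5258 (×2); (38800−22600)/38800 = 0.4175 (×27).
Squared: 0.3157 (×13); 0.2764 (×2); 0.1743 (×27).
Sum = 9.363588; P₂ = 9.363588 / 54 = 0.1734.

0.1734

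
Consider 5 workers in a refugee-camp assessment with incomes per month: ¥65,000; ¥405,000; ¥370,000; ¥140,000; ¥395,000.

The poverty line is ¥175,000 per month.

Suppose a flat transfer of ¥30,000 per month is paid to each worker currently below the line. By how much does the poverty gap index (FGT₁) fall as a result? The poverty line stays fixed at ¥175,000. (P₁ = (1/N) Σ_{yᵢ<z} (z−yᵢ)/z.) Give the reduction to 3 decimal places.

Before: below the line — ¥65,000, ¥140,000; poverty gap index (FGT₁) = 0.16571.
After the ¥30,000 transfer: below the line — ¥95,000, ¥170,000; poverty gap index (FGT₁) = 0.09714.
Reduction = 0.16571 − 0.09714 = 0.069.

0.069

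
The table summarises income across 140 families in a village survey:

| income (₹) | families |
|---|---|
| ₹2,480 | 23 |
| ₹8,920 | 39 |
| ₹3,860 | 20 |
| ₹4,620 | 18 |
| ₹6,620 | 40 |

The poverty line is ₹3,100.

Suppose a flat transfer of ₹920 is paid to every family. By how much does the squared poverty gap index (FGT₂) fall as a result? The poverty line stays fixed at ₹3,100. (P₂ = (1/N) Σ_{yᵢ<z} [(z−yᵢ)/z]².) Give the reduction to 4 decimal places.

0.0066

Before: below the line — 23×₹2,480; squared poverty gap index (FGT₂) = 0.006571.
After the ₹920 transfer: below the line — none; squared poverty gap index (FGT₂) = 0.000000.
Reduction = 0.006571 − 0.000000 = 0.0066.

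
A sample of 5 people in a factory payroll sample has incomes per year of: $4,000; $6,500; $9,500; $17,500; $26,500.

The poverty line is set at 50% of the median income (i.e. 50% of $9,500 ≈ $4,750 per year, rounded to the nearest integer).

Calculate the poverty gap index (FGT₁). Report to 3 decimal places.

Below the line: $4,000 (q = 1 of N = 5).
Normalized shortfalls: (4750−4000)/4750 = 0.1579.
Σ = 0.157895. Dividing by the full population N = 5 gives P₁ = 0.032.

0.032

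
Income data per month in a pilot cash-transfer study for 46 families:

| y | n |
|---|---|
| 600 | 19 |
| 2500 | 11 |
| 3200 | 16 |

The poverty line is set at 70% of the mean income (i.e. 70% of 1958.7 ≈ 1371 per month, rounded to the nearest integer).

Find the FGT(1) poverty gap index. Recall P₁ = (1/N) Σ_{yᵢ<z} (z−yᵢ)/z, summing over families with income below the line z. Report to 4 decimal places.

0.2323

Below the line: 19×600 (q = 19 of N = 46).
Normalized shortfalls: (1371−600)/1371 = 0.5624 (×19).
Sum of shortfalls = 10.684902; P₁ averages over all N: 10.684902 / 46 = 0.2323.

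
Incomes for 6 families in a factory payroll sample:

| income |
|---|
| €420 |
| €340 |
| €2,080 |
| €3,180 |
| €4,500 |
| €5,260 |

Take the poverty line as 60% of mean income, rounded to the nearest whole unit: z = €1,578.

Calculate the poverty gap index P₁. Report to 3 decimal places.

Incomes under z: €340, €420 (q = 2 of N = 6).
Normalized shortfalls: (1578−340)/1578 = 0.7845; (1578−420)/1578 = 0.7338.
Sum of shortfalls = 1.518378; P₁ averages over all N: 1.518378 / 6 = 0.253.

0.253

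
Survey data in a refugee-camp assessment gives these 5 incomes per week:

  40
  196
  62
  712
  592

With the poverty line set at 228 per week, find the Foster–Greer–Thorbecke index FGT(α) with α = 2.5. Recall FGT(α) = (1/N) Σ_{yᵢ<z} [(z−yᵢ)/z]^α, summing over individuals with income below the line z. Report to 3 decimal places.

Poor units: 40, 62, 196 (q = 3 of N = 5).
Normalized shortfalls: (228−40)/228 = 0.8246; (228−62)/228 = 0.7281; (228−196)/228 = 0.1404.
Raised to α = 2.5: 0.61739; 0.45231; 0.00738.
Sum = 1.077074; FGT(2.5) = 1.077074 / 5 = 0.215.

0.215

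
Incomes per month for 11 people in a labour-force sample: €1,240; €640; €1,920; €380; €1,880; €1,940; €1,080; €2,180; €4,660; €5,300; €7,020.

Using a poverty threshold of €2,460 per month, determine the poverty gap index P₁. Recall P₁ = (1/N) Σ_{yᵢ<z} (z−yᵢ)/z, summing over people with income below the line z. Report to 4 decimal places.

Below z: €380, €640, €1,080, €1,240, €1,880, €1,920, €1,940, €2,180 (q = 8 of N = 11).
Relative gaps: (2460−380)/2460 = 0.8455; (2460−640)/2460 = 0.7398; (2460−1080)/2460 = 0.5610; (2460−1240)/2460 = 0.4959; (2460−1880)/2460 = 0.2358; (2460−1920)/2460 = 0.2195; (2460−1940)/2460 = 0.2114; (2460−2180)/2460 = 0.1138.
Sum of shortfalls = 3.422764; P₁ averages over all N: 3.422764 / 11 = 0.3112.

0.3112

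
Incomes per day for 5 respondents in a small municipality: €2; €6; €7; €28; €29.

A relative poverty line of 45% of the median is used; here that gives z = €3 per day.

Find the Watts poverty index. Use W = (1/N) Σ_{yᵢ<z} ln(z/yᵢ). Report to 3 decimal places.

Below the line: €2 (q = 1 of N = 5).
Log shortfalls: ln(3/2) = 0.4055.
W = 0.405465 / 5 = 0.081.

0.081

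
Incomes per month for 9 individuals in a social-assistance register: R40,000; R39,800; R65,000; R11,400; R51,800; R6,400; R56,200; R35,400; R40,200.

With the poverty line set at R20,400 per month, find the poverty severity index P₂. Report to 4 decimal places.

Incomes under z: R6,400, R11,400 (q = 2 of N = 9).
Normalized shortfalls: (20400−6400)/20400 = 0.6863; (20400−11400)/20400 = 0.4412.
Squared: 0.4710; 0.1946.
Sum = 0.665609; P₂ = 0.665609 / 9 = 0.0740.

0.0740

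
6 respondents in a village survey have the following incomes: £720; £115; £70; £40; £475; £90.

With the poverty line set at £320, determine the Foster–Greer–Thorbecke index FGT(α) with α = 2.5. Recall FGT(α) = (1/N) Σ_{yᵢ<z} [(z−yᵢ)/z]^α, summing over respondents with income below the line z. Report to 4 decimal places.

0.3370

Below the line: £40, £70, £90, £115 (q = 4 of N = 6).
Relative gaps: (320−40)/320 = 0.8750; (320−70)/320 = 0.7812; (320−90)/320 = 0.7188; (320−115)/320 = 0.6406.
Raised to α = 2.5: 0.71618; 0.53948; 0.43797; 0.32848.
Sum = 2.022107; FGT(2.5) = 2.022107 / 6 = 0.3370.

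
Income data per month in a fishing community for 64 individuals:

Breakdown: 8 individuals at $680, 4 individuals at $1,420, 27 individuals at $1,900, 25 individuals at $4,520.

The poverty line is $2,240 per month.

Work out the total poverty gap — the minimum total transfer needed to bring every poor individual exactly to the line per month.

$24,940

Below z: 8×$680, 4×$1,420, 27×$1,900 (q = 39 of N = 64).
Individual gaps: 8×(2240−680) = 12480; 4×(2240−1420) = 3280; 27×(2240−1900) = 9180.
Aggregate gap = $24,940.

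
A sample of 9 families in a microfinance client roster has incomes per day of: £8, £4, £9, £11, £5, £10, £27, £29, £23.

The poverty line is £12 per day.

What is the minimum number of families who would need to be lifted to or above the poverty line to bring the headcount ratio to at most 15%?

6 of the 9 families are poor, so H = 6/9 = 0.667.
A headcount ratio of at most 15% allows at most ⌊0.15 × 9⌋ = 1 poor families.
So at least 6 − 1 = 5 must be lifted.

5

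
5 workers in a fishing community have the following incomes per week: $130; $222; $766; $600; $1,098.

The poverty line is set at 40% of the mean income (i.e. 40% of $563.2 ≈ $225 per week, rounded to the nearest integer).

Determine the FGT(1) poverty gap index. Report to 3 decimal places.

Poor units: $130, $222 (q = 2 of N = 5).
Normalized shortfalls: (225−130)/225 = 0.4222; (225−222)/225 = 0.0133.
Sum of shortfalls = 0.435556; P₁ averages over all N: 0.435556 / 5 = 0.087.

0.087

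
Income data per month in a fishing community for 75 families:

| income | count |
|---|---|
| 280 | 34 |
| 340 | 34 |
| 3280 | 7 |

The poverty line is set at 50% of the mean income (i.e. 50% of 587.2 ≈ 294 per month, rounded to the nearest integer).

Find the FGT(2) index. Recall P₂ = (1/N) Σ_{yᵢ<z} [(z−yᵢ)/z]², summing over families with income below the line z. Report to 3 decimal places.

Poor units: 34×280 (q = 34 of N = 75).
Gap ratios (z−y)/z: (294−280)/294 = 0.0476 (×34).
Squared: 0.0023 (×34).
Sum = 0.077098; P₂ = 0.077098 / 75 = 0.001.

0.001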